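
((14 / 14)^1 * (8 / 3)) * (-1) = -8 / 3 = -2.67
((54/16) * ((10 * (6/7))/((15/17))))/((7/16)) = 3672/49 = 74.94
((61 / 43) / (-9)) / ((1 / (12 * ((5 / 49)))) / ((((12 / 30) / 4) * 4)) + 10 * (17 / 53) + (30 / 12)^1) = -25864 / 1271553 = -0.02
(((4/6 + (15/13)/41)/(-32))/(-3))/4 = 1111/614016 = 0.00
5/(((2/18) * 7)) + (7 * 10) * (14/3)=6995/21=333.10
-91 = -91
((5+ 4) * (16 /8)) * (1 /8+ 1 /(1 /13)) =945 /4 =236.25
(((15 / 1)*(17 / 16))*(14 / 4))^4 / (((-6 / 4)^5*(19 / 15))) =-626668503125 / 622592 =-1006547.63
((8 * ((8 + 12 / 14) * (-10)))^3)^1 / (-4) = 30505984000 / 343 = 88938728.86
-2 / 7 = -0.29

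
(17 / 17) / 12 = 1 / 12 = 0.08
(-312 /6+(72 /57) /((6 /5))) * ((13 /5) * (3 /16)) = -24.84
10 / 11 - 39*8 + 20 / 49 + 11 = -161529 / 539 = -299.68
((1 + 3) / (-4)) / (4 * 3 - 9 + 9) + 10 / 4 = 29 / 12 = 2.42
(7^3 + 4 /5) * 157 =269883 /5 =53976.60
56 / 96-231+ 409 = 2143 / 12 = 178.58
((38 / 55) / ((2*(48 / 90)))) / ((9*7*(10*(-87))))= -19 / 1607760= -0.00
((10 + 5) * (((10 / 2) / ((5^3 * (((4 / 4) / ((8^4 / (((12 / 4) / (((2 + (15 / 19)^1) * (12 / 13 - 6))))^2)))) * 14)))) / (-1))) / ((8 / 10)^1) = -2088278016 / 427063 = -4889.86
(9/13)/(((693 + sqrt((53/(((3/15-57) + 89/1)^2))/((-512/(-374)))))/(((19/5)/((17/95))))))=1358257082112/64026202130839-41847120 * sqrt(9911)/704288223439229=0.02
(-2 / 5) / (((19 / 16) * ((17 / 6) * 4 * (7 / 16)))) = -768 / 11305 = -0.07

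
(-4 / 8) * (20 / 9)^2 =-200 / 81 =-2.47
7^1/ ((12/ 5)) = 2.92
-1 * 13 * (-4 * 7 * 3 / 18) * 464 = 84448 / 3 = 28149.33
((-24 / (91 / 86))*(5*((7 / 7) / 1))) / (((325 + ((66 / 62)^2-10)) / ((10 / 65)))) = -1652920 / 29950011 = -0.06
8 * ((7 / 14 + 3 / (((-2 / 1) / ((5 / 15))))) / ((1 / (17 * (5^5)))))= 0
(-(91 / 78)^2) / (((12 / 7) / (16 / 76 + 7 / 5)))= -1.28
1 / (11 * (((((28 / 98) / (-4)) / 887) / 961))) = -11933698 / 11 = -1084881.64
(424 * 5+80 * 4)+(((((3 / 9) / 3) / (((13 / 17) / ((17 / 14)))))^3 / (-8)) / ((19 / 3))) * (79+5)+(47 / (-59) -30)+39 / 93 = 11682770830984699 / 4848400026288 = 2409.61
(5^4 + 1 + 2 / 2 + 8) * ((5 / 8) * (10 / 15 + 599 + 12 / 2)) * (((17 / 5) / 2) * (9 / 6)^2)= 58843545 / 64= 919430.39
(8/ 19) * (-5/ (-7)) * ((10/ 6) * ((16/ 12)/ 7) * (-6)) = -1600/ 2793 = -0.57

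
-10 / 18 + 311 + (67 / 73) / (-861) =58536893 / 188559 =310.44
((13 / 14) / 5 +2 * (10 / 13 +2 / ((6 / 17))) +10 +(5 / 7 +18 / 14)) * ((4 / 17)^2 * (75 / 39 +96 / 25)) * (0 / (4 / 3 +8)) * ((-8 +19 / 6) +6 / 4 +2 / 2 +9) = 0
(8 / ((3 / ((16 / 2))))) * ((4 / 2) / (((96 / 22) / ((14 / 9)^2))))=17248 / 729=23.66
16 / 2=8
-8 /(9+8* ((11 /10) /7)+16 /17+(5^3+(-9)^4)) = -4760 /3984833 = -0.00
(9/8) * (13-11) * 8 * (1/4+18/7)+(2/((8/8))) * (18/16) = 1485/28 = 53.04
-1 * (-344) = 344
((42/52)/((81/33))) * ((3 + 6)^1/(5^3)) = 77/3250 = 0.02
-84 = -84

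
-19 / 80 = -0.24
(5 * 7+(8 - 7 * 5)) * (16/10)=64/5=12.80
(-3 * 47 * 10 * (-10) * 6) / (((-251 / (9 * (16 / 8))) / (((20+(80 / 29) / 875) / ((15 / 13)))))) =-105176.74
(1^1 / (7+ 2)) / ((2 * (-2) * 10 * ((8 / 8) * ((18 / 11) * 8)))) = -11 / 51840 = -0.00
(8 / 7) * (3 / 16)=0.21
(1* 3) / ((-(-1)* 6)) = 1 / 2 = 0.50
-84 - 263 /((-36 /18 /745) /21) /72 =1367513 /48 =28489.85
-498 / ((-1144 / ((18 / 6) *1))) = 747 / 572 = 1.31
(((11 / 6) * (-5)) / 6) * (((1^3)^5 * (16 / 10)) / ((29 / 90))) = -220 / 29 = -7.59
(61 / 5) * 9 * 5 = 549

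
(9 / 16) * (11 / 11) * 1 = 9 / 16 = 0.56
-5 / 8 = -0.62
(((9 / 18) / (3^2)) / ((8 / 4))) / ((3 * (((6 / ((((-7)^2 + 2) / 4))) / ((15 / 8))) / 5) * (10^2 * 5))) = 17 / 46080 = 0.00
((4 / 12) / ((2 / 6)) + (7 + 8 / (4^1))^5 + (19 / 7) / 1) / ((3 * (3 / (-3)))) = -413369 / 21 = -19684.24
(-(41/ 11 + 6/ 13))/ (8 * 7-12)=-599/ 6292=-0.10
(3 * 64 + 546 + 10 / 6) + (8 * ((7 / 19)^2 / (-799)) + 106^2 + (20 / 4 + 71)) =10428510869 / 865317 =12051.67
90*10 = 900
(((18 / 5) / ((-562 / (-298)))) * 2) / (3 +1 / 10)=10728 / 8711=1.23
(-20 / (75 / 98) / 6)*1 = -196 / 45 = -4.36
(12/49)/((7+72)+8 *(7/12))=36/12299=0.00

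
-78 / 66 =-13 / 11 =-1.18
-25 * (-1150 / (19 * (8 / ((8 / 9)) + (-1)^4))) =151.32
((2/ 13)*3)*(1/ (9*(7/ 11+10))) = 22/ 4563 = 0.00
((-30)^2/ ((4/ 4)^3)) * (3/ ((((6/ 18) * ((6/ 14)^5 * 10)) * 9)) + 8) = 362470/ 27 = 13424.81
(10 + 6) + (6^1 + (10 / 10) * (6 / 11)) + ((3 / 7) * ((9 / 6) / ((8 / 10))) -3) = 12535 / 616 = 20.35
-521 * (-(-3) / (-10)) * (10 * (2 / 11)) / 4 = 1563 / 22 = 71.05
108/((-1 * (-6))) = 18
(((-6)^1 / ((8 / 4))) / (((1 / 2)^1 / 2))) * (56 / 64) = -10.50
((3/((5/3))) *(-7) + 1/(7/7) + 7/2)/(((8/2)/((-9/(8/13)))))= 9477/320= 29.62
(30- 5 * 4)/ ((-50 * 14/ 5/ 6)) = -3/ 7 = -0.43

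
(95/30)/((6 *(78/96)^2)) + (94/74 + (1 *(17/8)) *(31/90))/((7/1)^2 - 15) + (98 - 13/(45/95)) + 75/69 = 255253041013/3520689120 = 72.50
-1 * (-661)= 661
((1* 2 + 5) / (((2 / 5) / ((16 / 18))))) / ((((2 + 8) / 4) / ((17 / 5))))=952 / 45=21.16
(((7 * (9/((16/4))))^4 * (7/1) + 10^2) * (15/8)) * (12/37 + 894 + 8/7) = 191854394518515/265216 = 723389216.78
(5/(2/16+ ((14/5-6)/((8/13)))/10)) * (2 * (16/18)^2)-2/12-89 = -1397155/12798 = -109.17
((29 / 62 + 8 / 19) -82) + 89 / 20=-903069 / 11780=-76.66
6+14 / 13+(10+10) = 352 / 13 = 27.08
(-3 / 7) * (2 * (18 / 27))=-4 / 7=-0.57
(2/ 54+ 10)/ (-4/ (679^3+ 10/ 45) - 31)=-0.32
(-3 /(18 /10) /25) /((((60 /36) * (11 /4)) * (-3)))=4 /825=0.00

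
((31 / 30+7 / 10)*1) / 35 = 26 / 525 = 0.05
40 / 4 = 10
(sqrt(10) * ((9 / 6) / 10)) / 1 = 3 * sqrt(10) / 20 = 0.47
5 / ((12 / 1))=5 / 12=0.42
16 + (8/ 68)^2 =4628/ 289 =16.01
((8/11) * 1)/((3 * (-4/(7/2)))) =-0.21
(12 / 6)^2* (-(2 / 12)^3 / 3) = -1 / 162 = -0.01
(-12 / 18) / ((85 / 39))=-26 / 85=-0.31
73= 73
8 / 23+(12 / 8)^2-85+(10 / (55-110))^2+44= -427125 / 11132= -38.37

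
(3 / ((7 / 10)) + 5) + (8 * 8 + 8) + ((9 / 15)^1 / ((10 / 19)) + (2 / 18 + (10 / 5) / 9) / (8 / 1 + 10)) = 389549 / 4725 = 82.44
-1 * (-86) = 86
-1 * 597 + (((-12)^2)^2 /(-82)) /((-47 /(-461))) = -5930067 /1927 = -3077.36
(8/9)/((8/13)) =13/9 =1.44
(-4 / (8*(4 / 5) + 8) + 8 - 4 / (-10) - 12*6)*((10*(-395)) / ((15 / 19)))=8629249 / 27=319601.81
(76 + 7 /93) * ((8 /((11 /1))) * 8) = 452800 /1023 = 442.62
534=534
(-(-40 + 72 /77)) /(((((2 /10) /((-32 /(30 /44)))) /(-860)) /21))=165560320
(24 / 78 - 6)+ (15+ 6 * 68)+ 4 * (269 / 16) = 25197 / 52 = 484.56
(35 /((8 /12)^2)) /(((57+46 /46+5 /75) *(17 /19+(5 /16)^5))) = 1.51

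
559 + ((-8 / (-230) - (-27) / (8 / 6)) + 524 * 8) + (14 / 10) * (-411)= 1930107 / 460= 4195.88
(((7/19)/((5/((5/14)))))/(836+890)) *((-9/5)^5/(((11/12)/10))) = -354294/112729375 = -0.00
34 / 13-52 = -642 / 13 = -49.38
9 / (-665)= -9 / 665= -0.01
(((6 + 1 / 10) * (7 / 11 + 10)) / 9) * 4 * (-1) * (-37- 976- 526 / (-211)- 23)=69171804 / 2321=29802.59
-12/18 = -2/3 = -0.67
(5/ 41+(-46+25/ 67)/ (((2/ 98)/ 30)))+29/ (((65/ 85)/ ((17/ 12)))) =-28719205973/ 428532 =-67017.65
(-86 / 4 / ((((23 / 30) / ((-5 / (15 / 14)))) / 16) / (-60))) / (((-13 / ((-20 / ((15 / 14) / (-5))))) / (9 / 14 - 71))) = -18975040000 / 299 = -63461672.24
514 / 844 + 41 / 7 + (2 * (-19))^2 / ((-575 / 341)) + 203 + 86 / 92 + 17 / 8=-190187043 / 295400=-643.83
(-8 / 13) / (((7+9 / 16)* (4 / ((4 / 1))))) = -128 / 1573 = -0.08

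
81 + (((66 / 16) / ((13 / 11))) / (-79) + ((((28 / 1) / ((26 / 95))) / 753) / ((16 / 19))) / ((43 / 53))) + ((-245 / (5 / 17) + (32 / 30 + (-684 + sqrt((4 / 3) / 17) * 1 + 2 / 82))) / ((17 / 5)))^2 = 163845788483937414193 / 823890713395347 - 18645680 * sqrt(51) / 1812897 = 198794.90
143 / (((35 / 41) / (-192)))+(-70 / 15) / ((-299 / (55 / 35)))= -1009748542 / 31395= -32162.72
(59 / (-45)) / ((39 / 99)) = -649 / 195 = -3.33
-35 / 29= -1.21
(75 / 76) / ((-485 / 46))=-0.09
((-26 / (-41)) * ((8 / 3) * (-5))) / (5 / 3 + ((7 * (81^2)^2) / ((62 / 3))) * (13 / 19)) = -1225120 / 1445466085949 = -0.00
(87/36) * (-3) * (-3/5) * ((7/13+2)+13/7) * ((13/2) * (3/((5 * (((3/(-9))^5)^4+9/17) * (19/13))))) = 201121211034081/2086840465129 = 96.38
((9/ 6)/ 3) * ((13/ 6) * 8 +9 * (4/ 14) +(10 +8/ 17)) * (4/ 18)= 10844/ 3213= 3.38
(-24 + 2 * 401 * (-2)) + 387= -1241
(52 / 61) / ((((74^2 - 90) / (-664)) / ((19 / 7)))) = -328016 / 1149911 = -0.29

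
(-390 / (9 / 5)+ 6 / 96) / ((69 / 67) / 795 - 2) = 184598735 / 1703376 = 108.37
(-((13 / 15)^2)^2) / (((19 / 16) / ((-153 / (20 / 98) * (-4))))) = -761322016 / 534375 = -1424.70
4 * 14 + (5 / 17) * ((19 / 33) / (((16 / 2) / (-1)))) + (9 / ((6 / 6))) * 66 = 2917105 / 4488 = 649.98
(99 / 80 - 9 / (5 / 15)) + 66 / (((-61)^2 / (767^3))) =2382421591659 / 297680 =8003297.47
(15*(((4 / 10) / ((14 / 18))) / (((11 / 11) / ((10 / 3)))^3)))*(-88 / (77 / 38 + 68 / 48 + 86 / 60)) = -66880000 / 12971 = -5156.12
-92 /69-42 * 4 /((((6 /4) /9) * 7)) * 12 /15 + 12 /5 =-1712 /15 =-114.13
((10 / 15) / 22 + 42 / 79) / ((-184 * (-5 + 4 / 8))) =1465 / 2158596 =0.00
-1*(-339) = 339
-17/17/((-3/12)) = 4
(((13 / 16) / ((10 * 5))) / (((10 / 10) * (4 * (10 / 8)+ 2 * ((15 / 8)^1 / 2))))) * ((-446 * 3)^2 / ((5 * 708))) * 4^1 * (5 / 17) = 1939431 / 1379125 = 1.41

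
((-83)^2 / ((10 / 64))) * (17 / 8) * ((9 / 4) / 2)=1054017 / 10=105401.70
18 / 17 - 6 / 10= 39 / 85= 0.46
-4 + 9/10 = -31/10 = -3.10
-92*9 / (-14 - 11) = 828 / 25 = 33.12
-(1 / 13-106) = 1377 / 13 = 105.92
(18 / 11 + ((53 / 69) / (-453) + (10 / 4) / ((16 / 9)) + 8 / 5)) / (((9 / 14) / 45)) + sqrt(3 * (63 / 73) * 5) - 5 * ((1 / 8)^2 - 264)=1648.38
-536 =-536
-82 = -82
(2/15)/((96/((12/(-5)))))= -1/300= -0.00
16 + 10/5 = 18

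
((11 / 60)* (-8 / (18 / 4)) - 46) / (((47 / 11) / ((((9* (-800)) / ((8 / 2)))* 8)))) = 22014080 / 141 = 156128.23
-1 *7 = -7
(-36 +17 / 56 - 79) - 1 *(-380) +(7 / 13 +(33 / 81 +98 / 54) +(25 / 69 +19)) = 287.43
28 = 28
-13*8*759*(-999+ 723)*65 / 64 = 44253495 / 2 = 22126747.50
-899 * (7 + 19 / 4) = -42253 / 4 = -10563.25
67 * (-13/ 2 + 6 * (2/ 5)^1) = -2747/ 10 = -274.70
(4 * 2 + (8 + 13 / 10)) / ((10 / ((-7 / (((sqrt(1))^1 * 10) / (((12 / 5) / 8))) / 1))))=-3633 / 10000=-0.36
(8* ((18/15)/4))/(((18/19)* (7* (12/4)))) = 0.12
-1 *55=-55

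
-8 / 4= -2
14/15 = 0.93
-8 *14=-112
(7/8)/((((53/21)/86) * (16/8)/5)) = 31605/424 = 74.54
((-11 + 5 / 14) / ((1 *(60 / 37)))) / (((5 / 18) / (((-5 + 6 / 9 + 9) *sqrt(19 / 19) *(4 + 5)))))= -49617 / 50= -992.34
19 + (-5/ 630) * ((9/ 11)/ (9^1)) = 26333/ 1386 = 19.00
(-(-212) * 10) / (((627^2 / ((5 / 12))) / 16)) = 42400 / 1179387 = 0.04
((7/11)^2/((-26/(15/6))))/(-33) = 245/207636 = 0.00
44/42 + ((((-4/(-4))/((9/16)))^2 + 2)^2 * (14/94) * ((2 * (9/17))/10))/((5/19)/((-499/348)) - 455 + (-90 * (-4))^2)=26150392526080306/24961660838602425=1.05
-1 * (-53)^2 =-2809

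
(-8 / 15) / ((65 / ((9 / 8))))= -3 / 325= -0.01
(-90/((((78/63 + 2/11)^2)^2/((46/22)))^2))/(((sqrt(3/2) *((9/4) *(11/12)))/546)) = -4398515300961203356935 *sqrt(6)/2093200239262695424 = -5147.20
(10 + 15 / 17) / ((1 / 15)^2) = 41625 / 17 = 2448.53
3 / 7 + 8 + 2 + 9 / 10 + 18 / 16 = 3487 / 280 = 12.45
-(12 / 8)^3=-27 / 8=-3.38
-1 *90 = -90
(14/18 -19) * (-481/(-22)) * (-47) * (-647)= -1199391778/99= -12115068.46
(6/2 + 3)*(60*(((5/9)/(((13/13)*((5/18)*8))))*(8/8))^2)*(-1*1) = -45/2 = -22.50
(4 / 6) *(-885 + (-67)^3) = -603296 / 3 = -201098.67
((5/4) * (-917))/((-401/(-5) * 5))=-4585/1604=-2.86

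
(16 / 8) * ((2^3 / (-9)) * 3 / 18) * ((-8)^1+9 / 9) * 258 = 4816 / 9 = 535.11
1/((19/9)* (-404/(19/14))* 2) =-9/11312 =-0.00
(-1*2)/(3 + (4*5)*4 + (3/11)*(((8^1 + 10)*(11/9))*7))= -0.02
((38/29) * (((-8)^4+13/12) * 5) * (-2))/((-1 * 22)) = 4670675/1914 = 2440.27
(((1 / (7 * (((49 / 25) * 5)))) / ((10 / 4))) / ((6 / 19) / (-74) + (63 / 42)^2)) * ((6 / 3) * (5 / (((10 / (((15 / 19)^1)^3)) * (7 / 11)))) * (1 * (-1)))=-732600 / 364906381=-0.00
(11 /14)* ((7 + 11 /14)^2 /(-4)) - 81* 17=-15244643 /10976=-1388.91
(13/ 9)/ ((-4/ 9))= -3.25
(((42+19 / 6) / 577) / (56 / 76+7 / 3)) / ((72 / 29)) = 149321 / 14540400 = 0.01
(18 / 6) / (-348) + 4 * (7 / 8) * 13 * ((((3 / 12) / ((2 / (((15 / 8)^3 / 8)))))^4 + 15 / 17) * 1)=40.14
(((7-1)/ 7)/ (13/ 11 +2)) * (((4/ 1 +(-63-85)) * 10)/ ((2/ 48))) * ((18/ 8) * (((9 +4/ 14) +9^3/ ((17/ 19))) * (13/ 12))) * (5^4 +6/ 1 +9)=-69786755850240/ 5831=-11968231152.50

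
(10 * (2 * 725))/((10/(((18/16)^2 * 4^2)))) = 58725/2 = 29362.50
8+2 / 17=138 / 17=8.12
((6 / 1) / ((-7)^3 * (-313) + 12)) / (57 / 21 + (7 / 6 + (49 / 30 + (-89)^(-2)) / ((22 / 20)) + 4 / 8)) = 998046 / 104766423565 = 0.00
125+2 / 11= 1377 / 11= 125.18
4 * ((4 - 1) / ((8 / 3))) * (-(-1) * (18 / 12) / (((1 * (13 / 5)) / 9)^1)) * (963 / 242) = 1170045 / 12584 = 92.98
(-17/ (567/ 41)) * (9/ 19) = -697/ 1197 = -0.58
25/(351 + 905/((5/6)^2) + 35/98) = 1750/115819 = 0.02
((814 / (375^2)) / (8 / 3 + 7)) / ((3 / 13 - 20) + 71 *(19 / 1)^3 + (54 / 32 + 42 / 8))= 169312 / 137692511578125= 0.00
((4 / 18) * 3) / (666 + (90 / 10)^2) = 2 / 2241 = 0.00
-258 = -258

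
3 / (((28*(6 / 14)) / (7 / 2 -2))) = 3 / 8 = 0.38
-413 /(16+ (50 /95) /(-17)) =-133399 /5158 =-25.86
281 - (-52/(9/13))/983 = 2486683/8847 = 281.08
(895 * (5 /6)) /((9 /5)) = 22375 /54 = 414.35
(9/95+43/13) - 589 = -723213/1235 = -585.60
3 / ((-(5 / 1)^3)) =-3 / 125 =-0.02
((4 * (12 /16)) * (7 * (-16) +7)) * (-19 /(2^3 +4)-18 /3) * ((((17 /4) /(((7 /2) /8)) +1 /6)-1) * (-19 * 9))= -29021265 /8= -3627658.12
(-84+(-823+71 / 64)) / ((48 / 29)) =-1681333 / 3072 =-547.31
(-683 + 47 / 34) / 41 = -23175 / 1394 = -16.62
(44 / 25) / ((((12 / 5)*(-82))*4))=-0.00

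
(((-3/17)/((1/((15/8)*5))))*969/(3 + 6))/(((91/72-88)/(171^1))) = 438615/1249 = 351.17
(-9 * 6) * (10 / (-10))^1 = 54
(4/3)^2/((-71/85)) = -1360/639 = -2.13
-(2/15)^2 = -4/225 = -0.02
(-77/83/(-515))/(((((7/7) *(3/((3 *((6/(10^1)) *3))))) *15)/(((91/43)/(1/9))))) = 189189/45950875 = 0.00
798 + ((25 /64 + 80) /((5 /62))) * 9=312627 /32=9769.59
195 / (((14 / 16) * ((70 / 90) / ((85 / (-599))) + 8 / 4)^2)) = 18.39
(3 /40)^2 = 9 /1600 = 0.01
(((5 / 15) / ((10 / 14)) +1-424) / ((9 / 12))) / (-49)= 25352 / 2205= 11.50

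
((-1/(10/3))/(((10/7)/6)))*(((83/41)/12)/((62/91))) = -158613/508400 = -0.31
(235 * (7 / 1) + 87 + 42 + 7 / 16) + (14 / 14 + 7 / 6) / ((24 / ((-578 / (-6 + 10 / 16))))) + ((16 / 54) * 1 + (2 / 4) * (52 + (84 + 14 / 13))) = 447472499 / 241488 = 1852.98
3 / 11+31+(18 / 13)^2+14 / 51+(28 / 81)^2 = 6963528514 / 207347283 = 33.58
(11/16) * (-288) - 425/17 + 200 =-23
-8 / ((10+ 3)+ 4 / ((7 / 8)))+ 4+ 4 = 928 / 123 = 7.54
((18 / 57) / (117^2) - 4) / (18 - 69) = 346786 / 4421547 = 0.08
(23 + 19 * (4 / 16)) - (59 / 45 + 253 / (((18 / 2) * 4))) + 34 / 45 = 121 / 6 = 20.17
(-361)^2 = 130321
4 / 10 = 2 / 5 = 0.40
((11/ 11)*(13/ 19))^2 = 169/ 361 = 0.47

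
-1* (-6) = 6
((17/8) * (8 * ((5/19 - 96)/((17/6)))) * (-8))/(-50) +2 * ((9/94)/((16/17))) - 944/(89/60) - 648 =-43747587093/31790800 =-1376.11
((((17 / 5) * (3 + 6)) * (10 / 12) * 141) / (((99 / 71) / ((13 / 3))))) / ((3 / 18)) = 737477 / 11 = 67043.36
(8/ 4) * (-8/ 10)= -8/ 5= -1.60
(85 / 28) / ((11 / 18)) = 4.97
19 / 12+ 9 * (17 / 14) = 1051 / 84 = 12.51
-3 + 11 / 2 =5 / 2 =2.50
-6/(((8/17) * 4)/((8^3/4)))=-408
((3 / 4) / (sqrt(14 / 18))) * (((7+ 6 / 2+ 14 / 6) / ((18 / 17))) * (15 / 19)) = 3145 * sqrt(7) / 1064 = 7.82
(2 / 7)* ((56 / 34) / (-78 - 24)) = -4 / 867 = -0.00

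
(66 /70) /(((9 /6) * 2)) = 11 /35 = 0.31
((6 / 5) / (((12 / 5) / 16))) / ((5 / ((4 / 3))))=32 / 15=2.13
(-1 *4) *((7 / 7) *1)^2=-4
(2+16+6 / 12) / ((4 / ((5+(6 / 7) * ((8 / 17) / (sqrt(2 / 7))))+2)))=111 * sqrt(14) / 119+259 / 8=35.87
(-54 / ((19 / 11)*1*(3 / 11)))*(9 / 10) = -9801 / 95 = -103.17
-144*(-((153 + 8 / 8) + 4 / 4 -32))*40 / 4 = 177120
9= 9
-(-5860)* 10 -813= 57787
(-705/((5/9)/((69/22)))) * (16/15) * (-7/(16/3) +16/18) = 197823/110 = 1798.39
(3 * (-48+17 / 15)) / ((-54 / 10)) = 703 / 27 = 26.04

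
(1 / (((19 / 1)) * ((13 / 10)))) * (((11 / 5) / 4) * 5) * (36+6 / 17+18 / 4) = 76395 / 16796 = 4.55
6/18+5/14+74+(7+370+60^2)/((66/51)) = 727148/231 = 3147.83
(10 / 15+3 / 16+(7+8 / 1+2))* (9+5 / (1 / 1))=5999 / 24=249.96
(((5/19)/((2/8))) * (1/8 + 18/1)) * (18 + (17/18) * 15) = 139925/228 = 613.71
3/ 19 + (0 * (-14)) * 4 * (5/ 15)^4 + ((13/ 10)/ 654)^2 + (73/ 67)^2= 4906686822979/ 3648032535600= 1.35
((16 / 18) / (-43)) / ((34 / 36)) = -16 / 731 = -0.02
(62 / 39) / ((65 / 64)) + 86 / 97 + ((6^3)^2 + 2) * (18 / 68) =12353.10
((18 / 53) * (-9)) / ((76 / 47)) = -3807 / 2014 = -1.89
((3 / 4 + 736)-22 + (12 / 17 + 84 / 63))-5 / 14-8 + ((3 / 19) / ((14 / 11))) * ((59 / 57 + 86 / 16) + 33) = 1470891335 / 2062032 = 713.32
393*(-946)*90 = -33460020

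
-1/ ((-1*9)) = 1/ 9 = 0.11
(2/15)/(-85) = -2/1275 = -0.00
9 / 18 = 1 / 2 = 0.50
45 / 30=3 / 2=1.50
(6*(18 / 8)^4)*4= 19683 / 32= 615.09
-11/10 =-1.10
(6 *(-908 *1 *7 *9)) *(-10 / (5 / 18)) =12356064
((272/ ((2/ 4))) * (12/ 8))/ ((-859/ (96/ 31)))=-78336/ 26629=-2.94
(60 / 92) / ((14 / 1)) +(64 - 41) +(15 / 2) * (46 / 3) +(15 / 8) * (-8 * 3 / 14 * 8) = 36171 / 322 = 112.33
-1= -1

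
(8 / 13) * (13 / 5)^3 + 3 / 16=22007 / 2000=11.00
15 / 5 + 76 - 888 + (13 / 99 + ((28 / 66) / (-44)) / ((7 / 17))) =-1761767 / 2178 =-808.89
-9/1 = -9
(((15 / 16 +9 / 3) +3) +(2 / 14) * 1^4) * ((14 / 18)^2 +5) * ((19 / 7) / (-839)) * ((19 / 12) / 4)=-64983971 / 1278716544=-0.05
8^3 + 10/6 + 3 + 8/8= 1553/3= 517.67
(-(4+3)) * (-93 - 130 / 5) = 833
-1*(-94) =94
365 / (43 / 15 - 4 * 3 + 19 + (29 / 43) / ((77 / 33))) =1647975 / 45853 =35.94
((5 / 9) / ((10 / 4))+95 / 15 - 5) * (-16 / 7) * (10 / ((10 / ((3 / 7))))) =-32 / 21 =-1.52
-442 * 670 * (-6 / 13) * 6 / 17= 48240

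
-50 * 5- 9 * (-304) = 2486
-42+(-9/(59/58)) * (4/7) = -19434/413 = -47.06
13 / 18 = 0.72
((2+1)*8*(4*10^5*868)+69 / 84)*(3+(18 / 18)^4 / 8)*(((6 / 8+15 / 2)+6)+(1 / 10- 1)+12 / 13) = 4329222912426765 / 11648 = 371670923113.56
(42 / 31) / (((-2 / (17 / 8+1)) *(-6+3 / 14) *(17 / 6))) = 1225 / 9486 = 0.13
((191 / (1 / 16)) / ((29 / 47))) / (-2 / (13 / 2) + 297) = 1867216 / 111853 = 16.69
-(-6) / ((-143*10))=-3 / 715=-0.00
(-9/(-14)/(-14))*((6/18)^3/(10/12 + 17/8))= -0.00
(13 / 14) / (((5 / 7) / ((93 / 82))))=1209 / 820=1.47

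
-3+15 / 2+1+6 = 23 / 2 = 11.50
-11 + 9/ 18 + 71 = 60.50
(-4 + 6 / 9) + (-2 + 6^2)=92 / 3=30.67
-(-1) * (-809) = -809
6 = 6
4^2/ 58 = 8/ 29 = 0.28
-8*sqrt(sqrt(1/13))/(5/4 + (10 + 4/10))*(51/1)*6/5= -9792*13^(3/4)/3029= -22.13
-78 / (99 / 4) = -104 / 33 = -3.15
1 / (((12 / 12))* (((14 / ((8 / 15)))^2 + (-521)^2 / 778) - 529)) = 6224 / 3167757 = 0.00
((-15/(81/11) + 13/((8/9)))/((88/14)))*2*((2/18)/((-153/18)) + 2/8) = 2759785/2908224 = 0.95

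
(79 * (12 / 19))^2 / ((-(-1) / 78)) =70098912 / 361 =194179.81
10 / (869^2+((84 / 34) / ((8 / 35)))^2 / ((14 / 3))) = 92480 / 6983960453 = 0.00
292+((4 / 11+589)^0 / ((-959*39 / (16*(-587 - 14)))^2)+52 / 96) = 3274479452255 / 11190678408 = 292.61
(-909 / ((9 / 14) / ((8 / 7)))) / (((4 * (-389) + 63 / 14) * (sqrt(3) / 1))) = 3232 * sqrt(3) / 9309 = 0.60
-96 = -96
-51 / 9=-17 / 3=-5.67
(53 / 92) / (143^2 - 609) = 0.00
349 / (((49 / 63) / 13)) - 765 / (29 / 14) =1109187 / 203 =5463.98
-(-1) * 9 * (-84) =-756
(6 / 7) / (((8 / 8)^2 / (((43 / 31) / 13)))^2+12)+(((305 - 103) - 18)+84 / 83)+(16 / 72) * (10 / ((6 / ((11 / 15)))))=1609692862460 / 8687319417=185.29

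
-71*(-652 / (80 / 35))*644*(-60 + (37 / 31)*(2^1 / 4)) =-48036525593 / 62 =-774782670.85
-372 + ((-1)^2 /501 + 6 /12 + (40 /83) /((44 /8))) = -339775873 /914826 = -371.41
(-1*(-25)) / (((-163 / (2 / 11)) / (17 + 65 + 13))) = -2.65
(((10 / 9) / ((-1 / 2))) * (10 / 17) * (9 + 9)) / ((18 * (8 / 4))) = -100 / 153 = -0.65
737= 737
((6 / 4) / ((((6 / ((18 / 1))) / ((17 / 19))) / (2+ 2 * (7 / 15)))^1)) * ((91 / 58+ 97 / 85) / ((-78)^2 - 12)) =13361 / 2534600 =0.01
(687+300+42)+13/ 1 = 1042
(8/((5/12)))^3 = 884736/125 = 7077.89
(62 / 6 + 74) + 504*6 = 9325 / 3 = 3108.33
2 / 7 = 0.29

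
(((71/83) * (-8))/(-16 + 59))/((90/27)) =-0.05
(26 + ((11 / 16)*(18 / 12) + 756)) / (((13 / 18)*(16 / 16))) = 225513 / 208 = 1084.20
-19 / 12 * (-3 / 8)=19 / 32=0.59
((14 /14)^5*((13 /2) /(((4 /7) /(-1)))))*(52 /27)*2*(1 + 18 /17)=-41405 /459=-90.21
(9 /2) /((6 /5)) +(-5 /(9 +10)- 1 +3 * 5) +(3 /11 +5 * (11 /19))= 17267 /836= 20.65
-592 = -592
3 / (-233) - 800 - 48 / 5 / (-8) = -930617 / 1165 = -798.81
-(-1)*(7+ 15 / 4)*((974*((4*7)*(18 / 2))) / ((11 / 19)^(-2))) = 319266486 / 361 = 884394.70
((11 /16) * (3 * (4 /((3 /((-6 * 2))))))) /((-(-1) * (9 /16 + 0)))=-176 /3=-58.67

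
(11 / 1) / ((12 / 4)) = 11 / 3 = 3.67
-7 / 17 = -0.41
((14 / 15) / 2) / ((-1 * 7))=-1 / 15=-0.07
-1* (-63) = 63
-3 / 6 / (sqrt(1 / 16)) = -2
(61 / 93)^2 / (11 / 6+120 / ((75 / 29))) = 37210 / 4171701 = 0.01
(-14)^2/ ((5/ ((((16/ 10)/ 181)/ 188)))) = 392/ 212675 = 0.00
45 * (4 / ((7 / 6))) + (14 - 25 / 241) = 283723 / 1687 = 168.18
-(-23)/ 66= 23/ 66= 0.35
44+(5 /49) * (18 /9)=2166 /49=44.20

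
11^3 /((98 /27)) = 35937 /98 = 366.70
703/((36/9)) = 703/4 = 175.75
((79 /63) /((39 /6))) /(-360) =-79 /147420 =-0.00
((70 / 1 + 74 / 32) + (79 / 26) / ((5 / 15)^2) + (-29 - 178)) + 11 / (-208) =-11169 / 104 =-107.39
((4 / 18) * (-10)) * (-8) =160 / 9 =17.78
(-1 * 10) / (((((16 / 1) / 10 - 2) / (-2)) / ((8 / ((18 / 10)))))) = -2000 / 9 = -222.22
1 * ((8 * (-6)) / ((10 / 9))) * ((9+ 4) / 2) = -1404 / 5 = -280.80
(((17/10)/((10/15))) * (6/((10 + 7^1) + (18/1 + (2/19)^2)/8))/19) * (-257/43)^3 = -98690283702/11051075465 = -8.93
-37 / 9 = -4.11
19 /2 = 9.50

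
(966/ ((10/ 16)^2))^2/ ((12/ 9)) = 2866655232/ 625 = 4586648.37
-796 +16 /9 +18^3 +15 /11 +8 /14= 3492521 /693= 5039.71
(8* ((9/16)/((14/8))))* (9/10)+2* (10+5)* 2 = 2181/35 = 62.31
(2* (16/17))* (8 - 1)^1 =224/17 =13.18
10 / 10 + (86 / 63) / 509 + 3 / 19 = 707108 / 609273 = 1.16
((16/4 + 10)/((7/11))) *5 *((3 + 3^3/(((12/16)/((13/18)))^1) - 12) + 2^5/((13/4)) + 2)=41250/13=3173.08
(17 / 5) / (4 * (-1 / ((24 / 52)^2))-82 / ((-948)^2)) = -7638984 / 42189365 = -0.18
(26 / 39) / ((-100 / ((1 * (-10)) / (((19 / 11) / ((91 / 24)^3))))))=8289281 / 3939840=2.10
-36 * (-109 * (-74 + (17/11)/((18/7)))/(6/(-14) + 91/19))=-210684901/3190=-66045.42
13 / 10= 1.30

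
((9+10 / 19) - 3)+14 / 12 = 877 / 114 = 7.69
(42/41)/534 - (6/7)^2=-131021/178801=-0.73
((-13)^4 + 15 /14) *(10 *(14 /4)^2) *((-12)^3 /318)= -19012639.25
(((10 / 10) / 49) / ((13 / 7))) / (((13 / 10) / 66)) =660 / 1183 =0.56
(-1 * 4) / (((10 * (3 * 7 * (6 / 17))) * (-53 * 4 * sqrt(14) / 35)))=0.00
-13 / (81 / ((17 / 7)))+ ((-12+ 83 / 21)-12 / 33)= -54892 / 6237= -8.80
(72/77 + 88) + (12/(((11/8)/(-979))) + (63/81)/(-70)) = -58593677/6930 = -8455.08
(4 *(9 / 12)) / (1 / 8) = 24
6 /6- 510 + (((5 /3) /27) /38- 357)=-2665543 /3078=-866.00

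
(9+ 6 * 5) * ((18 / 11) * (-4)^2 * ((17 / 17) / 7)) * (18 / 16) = 12636 / 77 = 164.10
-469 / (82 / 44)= -251.66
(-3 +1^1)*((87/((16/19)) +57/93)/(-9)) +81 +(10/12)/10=232525/2232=104.18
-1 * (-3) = 3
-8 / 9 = -0.89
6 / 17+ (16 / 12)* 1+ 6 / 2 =239 / 51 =4.69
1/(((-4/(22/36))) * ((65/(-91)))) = 77/360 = 0.21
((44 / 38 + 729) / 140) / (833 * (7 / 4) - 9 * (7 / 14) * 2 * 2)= 13873 / 3829735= 0.00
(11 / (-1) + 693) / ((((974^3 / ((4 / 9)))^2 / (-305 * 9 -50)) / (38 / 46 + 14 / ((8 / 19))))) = -995984275 / 66275857341658715112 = -0.00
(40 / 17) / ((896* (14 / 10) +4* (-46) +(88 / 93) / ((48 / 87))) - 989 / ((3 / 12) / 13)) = -37200 / 796126541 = -0.00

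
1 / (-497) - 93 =-46222 / 497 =-93.00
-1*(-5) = 5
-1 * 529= -529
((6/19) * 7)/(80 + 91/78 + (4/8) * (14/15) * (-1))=140/5111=0.03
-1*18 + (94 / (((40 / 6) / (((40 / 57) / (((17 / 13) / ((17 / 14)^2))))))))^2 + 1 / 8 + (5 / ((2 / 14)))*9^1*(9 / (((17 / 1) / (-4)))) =-66066645327 / 117879496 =-560.46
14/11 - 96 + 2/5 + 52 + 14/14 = -2273/55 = -41.33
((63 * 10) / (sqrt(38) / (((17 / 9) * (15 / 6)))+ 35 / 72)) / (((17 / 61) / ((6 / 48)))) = -5144816250 / 54974783+ 2241237600 * sqrt(38) / 54974783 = 157.73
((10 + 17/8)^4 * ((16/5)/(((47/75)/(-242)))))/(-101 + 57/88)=1767487095165/6640912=266151.26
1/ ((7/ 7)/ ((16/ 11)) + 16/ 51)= 816/ 817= 1.00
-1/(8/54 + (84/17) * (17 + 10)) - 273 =-16736451/61304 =-273.01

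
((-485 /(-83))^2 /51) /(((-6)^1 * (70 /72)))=-94090 /819791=-0.11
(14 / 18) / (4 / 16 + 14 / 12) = 0.55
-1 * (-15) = 15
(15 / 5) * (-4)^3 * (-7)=1344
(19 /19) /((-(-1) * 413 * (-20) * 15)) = -1 /123900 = -0.00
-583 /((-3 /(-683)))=-398189 /3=-132729.67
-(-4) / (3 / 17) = 68 / 3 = 22.67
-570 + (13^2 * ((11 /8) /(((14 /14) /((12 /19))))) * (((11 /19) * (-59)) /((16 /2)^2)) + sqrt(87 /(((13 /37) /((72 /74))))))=-29958033 /46208 + 6 * sqrt(1131) /13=-632.81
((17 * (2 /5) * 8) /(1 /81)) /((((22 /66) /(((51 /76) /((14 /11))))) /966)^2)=18569506137633 /1805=10287815034.70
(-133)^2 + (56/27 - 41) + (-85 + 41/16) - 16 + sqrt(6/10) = sqrt(15)/5 + 7582307/432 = 17552.41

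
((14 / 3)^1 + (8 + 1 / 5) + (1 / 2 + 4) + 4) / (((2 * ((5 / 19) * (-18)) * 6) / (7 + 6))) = -158327 / 32400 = -4.89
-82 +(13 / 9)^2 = -6473 / 81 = -79.91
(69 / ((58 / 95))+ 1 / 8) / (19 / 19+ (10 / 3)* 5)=78747 / 12296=6.40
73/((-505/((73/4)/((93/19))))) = -0.54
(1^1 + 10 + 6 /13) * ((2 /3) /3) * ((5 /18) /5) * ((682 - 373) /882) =15347 /309582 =0.05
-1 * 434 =-434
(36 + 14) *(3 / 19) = 150 / 19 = 7.89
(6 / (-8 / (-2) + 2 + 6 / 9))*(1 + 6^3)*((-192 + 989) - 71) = 708939 / 5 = 141787.80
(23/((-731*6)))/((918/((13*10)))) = -1495/2013174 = -0.00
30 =30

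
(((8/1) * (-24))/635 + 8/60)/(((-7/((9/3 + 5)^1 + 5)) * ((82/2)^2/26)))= 15548/3202305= 0.00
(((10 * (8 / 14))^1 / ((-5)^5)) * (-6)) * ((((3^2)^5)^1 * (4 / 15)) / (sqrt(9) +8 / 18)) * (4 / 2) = 68024448 / 678125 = 100.31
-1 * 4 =-4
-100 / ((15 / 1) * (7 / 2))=-1.90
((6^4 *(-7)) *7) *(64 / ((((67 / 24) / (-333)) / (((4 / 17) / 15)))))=43308711936 / 5695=7604690.42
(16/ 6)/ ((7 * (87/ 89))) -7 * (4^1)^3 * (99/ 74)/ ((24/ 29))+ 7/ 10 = -488826287/ 675990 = -723.13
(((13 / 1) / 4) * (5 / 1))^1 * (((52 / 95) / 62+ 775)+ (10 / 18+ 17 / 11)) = 2945413367 / 233244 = 12628.03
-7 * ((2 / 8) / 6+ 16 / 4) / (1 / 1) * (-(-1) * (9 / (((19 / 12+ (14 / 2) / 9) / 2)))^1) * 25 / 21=-4365 / 17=-256.76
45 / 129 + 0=15 / 43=0.35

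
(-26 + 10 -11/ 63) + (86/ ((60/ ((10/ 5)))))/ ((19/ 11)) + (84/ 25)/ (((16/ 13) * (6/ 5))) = -586049/ 47880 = -12.24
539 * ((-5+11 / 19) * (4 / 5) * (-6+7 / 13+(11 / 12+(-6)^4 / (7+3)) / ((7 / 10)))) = -426116152 / 1235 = -345033.32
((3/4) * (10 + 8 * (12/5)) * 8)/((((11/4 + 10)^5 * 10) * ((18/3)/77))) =0.00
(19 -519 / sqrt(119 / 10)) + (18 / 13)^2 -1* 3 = 3028 / 169 -519* sqrt(1190) / 119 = -132.53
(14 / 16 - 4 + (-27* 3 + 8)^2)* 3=127821 / 8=15977.62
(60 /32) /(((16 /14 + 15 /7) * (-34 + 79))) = 7 /552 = 0.01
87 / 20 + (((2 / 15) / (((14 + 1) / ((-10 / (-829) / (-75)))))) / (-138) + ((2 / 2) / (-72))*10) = 1625938429 / 386106750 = 4.21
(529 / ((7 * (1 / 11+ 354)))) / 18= 5819 / 490770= 0.01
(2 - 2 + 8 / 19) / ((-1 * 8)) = -1 / 19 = -0.05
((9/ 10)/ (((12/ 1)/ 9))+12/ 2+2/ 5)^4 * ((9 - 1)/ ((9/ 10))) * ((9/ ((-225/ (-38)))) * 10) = 121870710499/ 360000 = 338529.75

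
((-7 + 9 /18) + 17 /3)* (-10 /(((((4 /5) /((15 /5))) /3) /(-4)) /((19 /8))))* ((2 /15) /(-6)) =19.79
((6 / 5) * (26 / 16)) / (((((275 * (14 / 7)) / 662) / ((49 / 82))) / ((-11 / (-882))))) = 4303 / 246000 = 0.02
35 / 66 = 0.53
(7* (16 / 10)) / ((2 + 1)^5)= 56 / 1215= 0.05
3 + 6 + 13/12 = 121/12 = 10.08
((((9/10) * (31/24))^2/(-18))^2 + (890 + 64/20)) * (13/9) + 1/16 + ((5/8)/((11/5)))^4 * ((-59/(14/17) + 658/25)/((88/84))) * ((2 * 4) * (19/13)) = 3973123690599468499/3087231713280000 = 1286.95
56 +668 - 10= 714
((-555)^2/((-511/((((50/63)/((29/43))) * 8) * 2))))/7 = -1177340000/726131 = -1621.39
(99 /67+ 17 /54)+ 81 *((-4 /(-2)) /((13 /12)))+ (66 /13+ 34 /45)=36960109 /235170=157.16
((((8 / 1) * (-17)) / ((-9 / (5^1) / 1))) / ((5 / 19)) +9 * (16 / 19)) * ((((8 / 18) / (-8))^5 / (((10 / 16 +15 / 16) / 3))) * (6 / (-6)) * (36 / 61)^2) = 403136 / 3865467825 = 0.00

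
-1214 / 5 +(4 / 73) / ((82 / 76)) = -3632742 / 14965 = -242.75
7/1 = 7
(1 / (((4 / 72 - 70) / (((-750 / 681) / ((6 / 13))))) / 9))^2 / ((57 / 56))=143734500000 / 1551875138131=0.09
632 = 632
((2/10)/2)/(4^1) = 1/40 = 0.02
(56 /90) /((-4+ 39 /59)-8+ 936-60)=0.00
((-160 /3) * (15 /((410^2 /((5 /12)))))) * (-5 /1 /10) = 5 /5043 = 0.00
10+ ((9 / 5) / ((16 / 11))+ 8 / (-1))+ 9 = 12.24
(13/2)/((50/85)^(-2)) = 650/289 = 2.25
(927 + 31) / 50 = 479 / 25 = 19.16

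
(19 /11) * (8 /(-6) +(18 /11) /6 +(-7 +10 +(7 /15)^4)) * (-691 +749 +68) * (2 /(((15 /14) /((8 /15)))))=65924393024 /153140625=430.48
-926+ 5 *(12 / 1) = -866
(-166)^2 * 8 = 220448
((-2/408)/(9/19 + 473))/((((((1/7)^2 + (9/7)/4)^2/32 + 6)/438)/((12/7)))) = -365369088/282173342113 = -0.00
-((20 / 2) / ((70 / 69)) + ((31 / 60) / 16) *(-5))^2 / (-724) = 169806961 / 1307787264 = 0.13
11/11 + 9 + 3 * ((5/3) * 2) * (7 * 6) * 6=2530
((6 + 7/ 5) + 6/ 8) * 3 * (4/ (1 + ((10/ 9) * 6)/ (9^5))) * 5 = 86624883/ 177167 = 488.94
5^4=625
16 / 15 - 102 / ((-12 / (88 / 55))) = 44 / 3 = 14.67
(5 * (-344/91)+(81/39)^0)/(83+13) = -543/2912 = -0.19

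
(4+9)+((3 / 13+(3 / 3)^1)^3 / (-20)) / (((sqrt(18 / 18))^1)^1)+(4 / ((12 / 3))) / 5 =143978 / 10985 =13.11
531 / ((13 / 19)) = 776.08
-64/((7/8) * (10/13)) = -3328/35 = -95.09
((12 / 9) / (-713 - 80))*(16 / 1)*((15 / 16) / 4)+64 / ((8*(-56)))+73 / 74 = 343951 / 410774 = 0.84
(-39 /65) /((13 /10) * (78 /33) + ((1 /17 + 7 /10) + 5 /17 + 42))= -1122 /86255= -0.01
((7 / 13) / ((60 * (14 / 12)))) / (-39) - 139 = -704731 / 5070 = -139.00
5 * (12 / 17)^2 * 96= 69120 / 289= 239.17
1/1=1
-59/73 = -0.81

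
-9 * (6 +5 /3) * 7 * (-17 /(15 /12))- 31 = 32689 /5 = 6537.80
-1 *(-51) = 51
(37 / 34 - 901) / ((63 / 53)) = -77221 / 102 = -757.07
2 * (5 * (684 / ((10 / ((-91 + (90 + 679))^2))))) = 314423856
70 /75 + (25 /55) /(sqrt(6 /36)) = 14 /15 + 5 * sqrt(6) /11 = 2.05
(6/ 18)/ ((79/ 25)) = 25/ 237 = 0.11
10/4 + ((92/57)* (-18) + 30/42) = -6873/266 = -25.84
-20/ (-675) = 4/ 135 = 0.03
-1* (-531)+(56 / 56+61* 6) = 898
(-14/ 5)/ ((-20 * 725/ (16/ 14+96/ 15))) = 132/ 90625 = 0.00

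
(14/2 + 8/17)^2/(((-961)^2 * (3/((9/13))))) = 48387/3469668397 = 0.00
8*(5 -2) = 24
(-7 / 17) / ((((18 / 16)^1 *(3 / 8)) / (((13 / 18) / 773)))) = -2912 / 3193263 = -0.00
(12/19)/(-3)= -0.21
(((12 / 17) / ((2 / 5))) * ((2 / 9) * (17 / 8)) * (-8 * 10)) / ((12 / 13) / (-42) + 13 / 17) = -309400 / 3447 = -89.76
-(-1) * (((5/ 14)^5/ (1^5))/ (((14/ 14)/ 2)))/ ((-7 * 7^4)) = -3125/ 4519603984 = -0.00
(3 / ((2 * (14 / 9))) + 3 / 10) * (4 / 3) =59 / 35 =1.69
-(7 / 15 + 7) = -7.47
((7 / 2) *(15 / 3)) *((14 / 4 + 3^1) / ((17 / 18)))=4095 / 34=120.44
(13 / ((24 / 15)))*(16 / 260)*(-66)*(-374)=12342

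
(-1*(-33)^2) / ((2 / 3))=-3267 / 2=-1633.50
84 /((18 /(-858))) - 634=-4638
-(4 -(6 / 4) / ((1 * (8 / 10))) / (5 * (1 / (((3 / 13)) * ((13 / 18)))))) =-63 / 16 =-3.94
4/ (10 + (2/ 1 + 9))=4/ 21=0.19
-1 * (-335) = 335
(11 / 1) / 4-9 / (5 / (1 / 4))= 23 / 10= 2.30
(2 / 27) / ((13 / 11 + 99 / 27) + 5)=22 / 2925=0.01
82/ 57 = 1.44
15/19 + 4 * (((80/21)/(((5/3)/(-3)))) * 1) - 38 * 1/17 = -65285/2261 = -28.87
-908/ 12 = -227/ 3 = -75.67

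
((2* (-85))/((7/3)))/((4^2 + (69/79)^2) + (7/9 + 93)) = -28646190/43462699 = -0.66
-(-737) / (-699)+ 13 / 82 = -51347 / 57318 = -0.90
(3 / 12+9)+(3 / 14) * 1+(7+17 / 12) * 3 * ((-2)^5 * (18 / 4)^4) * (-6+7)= -9276989 / 28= -331321.04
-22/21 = -1.05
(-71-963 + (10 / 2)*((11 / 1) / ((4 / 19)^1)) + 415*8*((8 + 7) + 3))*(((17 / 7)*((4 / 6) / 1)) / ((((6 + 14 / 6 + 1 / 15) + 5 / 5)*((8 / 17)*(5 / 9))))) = 29223969 / 752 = 38861.66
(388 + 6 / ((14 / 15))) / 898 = 2761 / 6286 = 0.44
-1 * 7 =-7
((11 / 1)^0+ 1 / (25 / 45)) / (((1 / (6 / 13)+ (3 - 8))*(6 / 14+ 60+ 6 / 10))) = -49 / 3026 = -0.02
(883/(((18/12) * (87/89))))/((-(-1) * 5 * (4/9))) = 78587/290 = 270.99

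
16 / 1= 16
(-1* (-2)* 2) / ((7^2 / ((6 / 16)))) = 3 / 98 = 0.03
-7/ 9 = -0.78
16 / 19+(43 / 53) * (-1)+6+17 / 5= 47484 / 5035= 9.43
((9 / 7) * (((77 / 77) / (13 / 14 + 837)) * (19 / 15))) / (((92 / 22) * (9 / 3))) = 209 / 1349065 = 0.00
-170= -170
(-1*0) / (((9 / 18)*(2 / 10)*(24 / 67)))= 0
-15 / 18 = -5 / 6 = -0.83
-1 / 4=-0.25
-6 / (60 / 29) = -29 / 10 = -2.90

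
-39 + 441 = 402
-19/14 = -1.36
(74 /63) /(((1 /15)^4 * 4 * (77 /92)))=9573750 /539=17762.06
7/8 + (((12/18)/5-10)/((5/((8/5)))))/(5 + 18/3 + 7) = 18889/27000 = 0.70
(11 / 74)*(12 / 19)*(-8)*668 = -501.71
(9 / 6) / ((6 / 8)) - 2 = 0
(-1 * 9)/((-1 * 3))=3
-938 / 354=-469 / 177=-2.65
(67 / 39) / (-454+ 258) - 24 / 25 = -185131 / 191100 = -0.97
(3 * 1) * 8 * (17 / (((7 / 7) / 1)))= 408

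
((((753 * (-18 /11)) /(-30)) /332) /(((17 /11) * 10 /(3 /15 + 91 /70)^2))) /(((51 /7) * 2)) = 47439 /38379200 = 0.00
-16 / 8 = -2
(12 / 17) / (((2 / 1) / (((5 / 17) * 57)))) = 1710 / 289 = 5.92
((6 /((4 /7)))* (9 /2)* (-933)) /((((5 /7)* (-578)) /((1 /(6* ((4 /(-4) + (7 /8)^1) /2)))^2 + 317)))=400069467 /11560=34608.09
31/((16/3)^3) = 837/4096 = 0.20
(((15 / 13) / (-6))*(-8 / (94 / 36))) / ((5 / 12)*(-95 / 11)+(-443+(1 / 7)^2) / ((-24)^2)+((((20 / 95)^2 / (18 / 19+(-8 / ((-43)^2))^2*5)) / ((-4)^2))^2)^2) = -6530329716659514598835256389744041073329920 / 48407356894911302974298920246636579361059451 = -0.13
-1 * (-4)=4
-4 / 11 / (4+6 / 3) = -2 / 33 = -0.06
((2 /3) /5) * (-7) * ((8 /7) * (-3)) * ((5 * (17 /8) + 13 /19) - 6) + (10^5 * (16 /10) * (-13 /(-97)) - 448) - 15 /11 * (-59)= 2138065893 /101365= 21092.74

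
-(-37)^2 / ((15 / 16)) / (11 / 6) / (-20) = 10952 / 275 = 39.83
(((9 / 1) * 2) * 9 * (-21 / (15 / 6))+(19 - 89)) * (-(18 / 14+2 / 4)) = 2555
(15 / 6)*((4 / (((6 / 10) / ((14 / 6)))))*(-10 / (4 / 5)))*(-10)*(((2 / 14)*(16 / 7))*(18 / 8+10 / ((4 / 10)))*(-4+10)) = 5450000 / 21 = 259523.81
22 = 22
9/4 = 2.25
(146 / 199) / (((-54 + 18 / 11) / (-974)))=13.65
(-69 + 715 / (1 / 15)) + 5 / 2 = 21317 / 2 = 10658.50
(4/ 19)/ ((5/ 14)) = 56/ 95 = 0.59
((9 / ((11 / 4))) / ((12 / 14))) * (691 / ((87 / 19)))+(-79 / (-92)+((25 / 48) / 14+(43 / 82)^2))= 577.37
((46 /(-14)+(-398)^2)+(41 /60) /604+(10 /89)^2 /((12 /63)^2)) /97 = 318290982716027 /194911730160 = 1633.00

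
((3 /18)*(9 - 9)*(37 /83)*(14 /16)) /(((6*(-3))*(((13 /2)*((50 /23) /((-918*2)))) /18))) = 0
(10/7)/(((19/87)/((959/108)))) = 19865/342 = 58.08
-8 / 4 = -2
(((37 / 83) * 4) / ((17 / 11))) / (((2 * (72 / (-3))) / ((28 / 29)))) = -2849 / 122757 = -0.02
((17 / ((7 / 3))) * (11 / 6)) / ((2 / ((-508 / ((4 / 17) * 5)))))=-403733 / 140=-2883.81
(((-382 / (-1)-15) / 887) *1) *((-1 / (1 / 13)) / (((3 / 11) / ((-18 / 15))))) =104962 / 4435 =23.67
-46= -46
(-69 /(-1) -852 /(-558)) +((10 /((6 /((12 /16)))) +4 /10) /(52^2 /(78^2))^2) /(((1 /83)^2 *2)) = 1716727381 /59520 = 28842.87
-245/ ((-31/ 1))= 245/ 31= 7.90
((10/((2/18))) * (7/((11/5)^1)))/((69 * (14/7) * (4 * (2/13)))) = 6825/2024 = 3.37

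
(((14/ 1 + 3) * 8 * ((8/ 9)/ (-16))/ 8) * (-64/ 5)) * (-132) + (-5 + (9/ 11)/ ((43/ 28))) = -11353423/ 7095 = -1600.20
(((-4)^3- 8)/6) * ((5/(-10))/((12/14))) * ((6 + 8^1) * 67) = 6566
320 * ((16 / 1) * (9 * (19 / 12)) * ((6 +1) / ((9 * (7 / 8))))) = 194560 / 3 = 64853.33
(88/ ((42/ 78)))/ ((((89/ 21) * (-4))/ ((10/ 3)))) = -2860/ 89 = -32.13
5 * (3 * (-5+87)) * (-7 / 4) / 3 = -1435 / 2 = -717.50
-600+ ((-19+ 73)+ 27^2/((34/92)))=1426.59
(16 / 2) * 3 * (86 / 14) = 1032 / 7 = 147.43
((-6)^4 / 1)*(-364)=-471744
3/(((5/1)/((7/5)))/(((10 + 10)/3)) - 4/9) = 756/23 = 32.87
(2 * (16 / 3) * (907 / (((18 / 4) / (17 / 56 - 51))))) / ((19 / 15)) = -102998920 / 1197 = -86047.55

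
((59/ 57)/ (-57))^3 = -205379/ 34296447249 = -0.00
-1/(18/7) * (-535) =208.06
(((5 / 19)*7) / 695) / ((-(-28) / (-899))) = -899 / 10564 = -0.09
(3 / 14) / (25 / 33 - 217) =-99 / 99904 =-0.00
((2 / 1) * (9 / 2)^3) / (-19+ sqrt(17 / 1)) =-13851 / 1376 - 729 * sqrt(17) / 1376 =-12.25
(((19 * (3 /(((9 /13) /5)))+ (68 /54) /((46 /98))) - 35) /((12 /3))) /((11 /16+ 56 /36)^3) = 6513205248 /775060141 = 8.40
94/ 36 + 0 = 47/ 18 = 2.61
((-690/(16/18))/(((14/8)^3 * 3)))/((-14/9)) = 31.04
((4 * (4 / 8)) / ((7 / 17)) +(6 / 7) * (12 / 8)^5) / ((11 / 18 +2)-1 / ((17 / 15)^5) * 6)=-16267301649 / 855636376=-19.01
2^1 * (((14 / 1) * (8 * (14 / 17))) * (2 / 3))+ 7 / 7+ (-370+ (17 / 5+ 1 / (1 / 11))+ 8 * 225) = 399937 / 255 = 1568.38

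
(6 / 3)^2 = 4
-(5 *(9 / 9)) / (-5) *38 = 38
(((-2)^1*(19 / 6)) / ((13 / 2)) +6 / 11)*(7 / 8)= -161 / 429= -0.38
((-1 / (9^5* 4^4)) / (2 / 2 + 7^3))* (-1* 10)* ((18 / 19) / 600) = 1 / 329339105280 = 0.00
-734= -734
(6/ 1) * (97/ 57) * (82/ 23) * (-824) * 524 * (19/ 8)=-37329851.13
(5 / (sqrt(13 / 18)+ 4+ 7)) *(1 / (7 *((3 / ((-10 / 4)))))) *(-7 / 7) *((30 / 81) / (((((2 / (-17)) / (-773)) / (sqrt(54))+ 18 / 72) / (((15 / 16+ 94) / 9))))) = 356449625 / (54 *(sqrt(26)+ 66) *(4 *sqrt(6)+ 118269)) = 0.78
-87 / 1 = -87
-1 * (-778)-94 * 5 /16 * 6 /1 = 2407 /4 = 601.75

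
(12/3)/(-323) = -4/323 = -0.01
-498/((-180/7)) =581/30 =19.37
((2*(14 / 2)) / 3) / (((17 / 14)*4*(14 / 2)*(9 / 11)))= 77 / 459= 0.17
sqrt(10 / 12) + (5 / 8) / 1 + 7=sqrt(30) / 6 + 61 / 8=8.54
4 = 4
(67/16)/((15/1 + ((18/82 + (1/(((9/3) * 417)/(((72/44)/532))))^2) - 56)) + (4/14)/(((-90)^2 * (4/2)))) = -230039248272216075/2240264764579685152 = -0.10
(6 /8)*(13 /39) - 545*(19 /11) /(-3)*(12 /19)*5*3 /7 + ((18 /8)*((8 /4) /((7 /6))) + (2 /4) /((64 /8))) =528337 /1232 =428.84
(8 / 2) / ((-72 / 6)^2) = 1 / 36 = 0.03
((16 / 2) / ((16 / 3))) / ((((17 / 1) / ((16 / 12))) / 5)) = 10 / 17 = 0.59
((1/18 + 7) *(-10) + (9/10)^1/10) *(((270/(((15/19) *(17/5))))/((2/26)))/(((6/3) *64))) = -15664493/21760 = -719.88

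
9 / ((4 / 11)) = 99 / 4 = 24.75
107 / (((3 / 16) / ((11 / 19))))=330.39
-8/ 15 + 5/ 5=7/ 15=0.47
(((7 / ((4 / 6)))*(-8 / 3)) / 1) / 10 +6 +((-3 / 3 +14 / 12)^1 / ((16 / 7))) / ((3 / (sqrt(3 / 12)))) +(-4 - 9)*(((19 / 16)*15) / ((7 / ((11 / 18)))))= -342793 / 20160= -17.00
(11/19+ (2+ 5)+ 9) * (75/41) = 23625/779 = 30.33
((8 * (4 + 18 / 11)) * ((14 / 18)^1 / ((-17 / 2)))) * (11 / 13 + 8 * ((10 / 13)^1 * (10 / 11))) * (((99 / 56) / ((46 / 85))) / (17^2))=-285510 / 950521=-0.30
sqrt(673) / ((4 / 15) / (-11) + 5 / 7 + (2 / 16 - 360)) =-9240 *sqrt(673) / 3318869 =-0.07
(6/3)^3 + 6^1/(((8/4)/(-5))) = -7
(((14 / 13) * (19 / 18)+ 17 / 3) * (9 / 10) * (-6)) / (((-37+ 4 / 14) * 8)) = 0.13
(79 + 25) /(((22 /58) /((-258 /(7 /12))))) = -9337536 /77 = -121266.70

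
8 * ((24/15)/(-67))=-64/335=-0.19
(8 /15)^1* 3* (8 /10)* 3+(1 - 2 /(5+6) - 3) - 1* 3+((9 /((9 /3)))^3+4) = 8156 /275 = 29.66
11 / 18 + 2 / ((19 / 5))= 389 / 342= 1.14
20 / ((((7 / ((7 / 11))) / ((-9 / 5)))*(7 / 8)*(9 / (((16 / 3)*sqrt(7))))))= -512*sqrt(7) / 231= -5.86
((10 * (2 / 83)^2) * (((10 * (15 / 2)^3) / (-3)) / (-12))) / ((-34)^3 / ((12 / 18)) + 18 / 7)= -21875 / 1895274124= -0.00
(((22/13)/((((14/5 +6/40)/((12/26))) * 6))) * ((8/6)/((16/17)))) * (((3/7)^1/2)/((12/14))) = 935/59826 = 0.02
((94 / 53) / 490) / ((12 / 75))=0.02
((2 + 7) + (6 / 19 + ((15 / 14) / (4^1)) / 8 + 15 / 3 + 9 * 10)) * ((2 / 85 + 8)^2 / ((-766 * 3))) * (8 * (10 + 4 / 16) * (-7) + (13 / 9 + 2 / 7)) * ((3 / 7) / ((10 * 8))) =3723670150619353 / 415495975104000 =8.96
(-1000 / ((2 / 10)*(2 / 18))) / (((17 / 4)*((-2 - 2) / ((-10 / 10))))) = -45000 / 17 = -2647.06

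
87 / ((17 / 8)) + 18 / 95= 66426 / 1615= 41.13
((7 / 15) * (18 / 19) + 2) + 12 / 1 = 1372 / 95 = 14.44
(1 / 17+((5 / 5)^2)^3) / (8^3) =9 / 4352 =0.00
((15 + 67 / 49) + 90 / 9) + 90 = 5702 / 49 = 116.37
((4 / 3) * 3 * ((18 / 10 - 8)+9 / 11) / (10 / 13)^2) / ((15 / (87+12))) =-150072 / 625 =-240.12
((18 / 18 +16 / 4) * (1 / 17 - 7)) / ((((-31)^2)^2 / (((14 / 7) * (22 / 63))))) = -25960 / 989090991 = -0.00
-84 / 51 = -28 / 17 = -1.65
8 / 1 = 8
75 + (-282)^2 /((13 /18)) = 1432407 /13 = 110185.15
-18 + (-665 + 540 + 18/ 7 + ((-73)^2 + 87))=5275.57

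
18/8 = 9/4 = 2.25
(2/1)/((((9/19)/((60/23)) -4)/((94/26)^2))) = -1678840/245219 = -6.85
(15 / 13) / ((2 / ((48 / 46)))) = 180 / 299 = 0.60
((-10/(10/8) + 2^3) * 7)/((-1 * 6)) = 0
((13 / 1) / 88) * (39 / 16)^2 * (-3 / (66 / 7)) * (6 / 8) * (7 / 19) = -2906631 / 37666816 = -0.08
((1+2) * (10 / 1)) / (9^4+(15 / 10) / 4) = 80 / 17497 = 0.00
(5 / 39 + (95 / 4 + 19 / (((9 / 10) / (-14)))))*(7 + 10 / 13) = -12841645 / 6084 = -2110.72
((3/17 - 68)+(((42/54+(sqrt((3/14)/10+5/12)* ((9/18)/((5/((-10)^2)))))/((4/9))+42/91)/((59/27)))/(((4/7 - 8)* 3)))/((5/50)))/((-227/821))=110835* sqrt(4830)/696436+18948188221/76956178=257.28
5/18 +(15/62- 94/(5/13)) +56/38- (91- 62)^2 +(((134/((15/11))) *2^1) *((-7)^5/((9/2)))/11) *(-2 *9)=31807507076/26505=1200056.86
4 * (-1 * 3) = -12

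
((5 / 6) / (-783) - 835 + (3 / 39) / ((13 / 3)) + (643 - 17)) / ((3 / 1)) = -69.66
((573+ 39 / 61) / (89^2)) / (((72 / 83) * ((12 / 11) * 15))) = 24651 / 4831810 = 0.01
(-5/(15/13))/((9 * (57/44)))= -572/1539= -0.37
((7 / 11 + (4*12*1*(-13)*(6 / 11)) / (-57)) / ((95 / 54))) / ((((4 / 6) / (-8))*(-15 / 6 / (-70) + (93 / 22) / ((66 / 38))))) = -91875168 / 5034145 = -18.25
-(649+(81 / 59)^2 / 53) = -649.04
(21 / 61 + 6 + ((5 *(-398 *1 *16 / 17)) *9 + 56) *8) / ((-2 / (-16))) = -1114961000 / 1037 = -1075179.36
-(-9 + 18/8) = 27/4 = 6.75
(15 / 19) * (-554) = -8310 / 19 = -437.37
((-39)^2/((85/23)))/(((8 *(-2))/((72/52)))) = -24219/680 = -35.62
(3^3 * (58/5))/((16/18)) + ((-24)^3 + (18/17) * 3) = -13468.47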